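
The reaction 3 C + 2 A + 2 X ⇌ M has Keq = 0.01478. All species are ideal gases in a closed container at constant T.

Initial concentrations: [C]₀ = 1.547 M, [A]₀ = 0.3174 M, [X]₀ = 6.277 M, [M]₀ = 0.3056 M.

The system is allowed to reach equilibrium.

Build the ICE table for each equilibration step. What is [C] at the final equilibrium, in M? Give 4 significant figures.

Q₀ = 0.0208 vs Keq = 0.01478 ⇒ Q>K, reverse
Step 1:
                    C           A           X           M
  Initial       1.547      0.3174       6.277      0.3056
  Change      0.04711     0.03141     0.03141     -0.0157
  Equil         1.594      0.3488       6.308      0.2899
  solve Keq expr → x = -0.0157; check Q = 0.01478

[C]_eq = 1.594 M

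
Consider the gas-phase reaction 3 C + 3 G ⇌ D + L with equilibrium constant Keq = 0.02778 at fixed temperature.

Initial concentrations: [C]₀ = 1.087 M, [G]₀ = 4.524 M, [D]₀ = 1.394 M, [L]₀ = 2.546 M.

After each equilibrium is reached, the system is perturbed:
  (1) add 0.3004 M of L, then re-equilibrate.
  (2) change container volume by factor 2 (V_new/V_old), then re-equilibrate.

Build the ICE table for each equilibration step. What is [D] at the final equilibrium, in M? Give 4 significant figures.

Q₀ = 0.02984 vs Keq = 0.02778 ⇒ Q>K, reverse
Step 1:
                    C           G           D           L
  init          1.087       4.524       1.394       2.546
  Δ           0.01902     0.01902   -0.006341   -0.006341
  eq            1.106       4.543       1.388        2.54
  solve Keq expr → x = -0.006341; check Q = 0.02778
Then add 0.3004 M of L.
Step 2:
                    C           G           D           L
  init          1.106       4.543       1.388        2.84
  Δ           0.03027     0.03027    -0.01009    -0.01009
  eq            1.136       4.573       1.378        2.83
  solve Keq expr → x = -0.01009; check Q = 0.02778
Then change container volume by factor 2 (V_new/V_old).
Step 3:
                    C           G           D           L
  init         0.5681       2.287      0.6888       1.415
  Δ            0.4758      0.4758     -0.1586     -0.1586
  eq            1.044       2.762      0.5302       1.256
  solve Keq expr → x = -0.1586; check Q = 0.02778

[D]_eq = 0.5302 M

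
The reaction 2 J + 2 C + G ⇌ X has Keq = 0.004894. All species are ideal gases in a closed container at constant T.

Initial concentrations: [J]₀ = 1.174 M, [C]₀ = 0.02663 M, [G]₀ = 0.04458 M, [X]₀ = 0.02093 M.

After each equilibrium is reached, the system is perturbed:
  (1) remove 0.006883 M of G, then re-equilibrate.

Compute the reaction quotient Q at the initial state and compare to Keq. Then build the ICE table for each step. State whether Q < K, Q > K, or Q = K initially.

Q₀ = 480.3 vs Keq = 0.004894 ⇒ Q>K, reverse
Step 1:
                   J          C          G          X
  I            1.174    0.02663    0.04458    0.02093
  C          0.04186    0.04186    0.02093   -0.02093
  E            1.216    0.06849    0.06551 2.2229e-06
  solve Keq expr → x = -0.02093; check Q = 0.004894
Then remove 0.006883 M of G.
Step 2:
                   J          C          G          X
  I            1.216    0.06849    0.05862 2.2229e-06
  C       4.6705e-07 4.6705e-07 2.3353e-07 -2.3353e-07
  E            1.216    0.06849    0.05863 1.9894e-06
  solve Keq expr → x = -2.3353e-07; check Q = 0.004894

Q₀ = 480.3; Q > K (proceeds reverse)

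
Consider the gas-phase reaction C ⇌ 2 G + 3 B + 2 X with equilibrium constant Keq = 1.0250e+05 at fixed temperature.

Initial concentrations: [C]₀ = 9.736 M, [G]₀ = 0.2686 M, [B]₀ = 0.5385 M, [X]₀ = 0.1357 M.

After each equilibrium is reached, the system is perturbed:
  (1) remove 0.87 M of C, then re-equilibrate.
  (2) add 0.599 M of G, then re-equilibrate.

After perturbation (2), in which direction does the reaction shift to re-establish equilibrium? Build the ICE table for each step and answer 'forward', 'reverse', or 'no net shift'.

Direction: reverse

Q₀ = 2.1308e-05 vs Keq = 1.0250e+05 ⇒ Q<K, forward
Step 1:
                   C          G          B          X
  I            9.736     0.2686     0.5385     0.1357
  C           -2.749      5.499      8.248      5.499
  E            6.987      5.767      8.786      5.634
  solve Keq expr → x = 2.749; check Q = 1.0250e+05
Then remove 0.87 M of C.
Step 2:
                   C          G          B          X
  I            6.117      5.767      8.786      5.634
  C          0.05091    -0.1018    -0.1527    -0.1018
  E            6.168      5.665      8.634      5.532
  solve Keq expr → x = -0.05091; check Q = 1.0250e+05
Then add 0.599 M of G.
Step 3:
                   C          G          B          X
  I            6.168      6.264      8.634      5.532
  C          0.07738    -0.1548    -0.2321    -0.1548
  E            6.245       6.11      8.401      5.378
  solve Keq expr → x = -0.07738; check Q = 1.0250e+05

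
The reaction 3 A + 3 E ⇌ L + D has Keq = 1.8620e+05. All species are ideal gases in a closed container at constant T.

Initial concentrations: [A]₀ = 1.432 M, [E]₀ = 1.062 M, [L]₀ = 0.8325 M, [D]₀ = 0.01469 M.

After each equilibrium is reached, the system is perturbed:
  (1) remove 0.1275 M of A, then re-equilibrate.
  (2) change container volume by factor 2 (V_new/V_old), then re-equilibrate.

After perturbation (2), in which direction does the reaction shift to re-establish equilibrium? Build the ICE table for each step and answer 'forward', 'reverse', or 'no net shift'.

Direction: reverse

Q₀ = 0.003477 vs Keq = 1.8620e+05 ⇒ Q<K, forward
Step 1:
                    A           E           L           D
  Initial       1.432       1.062      0.8325     0.01469
  Change       -1.029      -1.029      0.3431      0.3431
  Equil        0.4026     0.03259       1.176      0.3578
  solve Keq expr → x = 0.3431; check Q = 1.8620e+05
Then remove 0.1275 M of A.
Step 2:
                    A           E           L           D
  Initial      0.2751     0.03259       1.176      0.3578
  Change      0.01276     0.01276   -0.004252   -0.004252
  Equil        0.2878     0.04535       1.171      0.3536
  solve Keq expr → x = -0.004252; check Q = 1.8620e+05
Then change container volume by factor 2 (V_new/V_old).
Step 3:
                    A           E           L           D
  Initial      0.1439     0.02267      0.5857      0.1768
  Change        0.025       0.025   -0.008333   -0.008333
  Equil        0.1689     0.04767      0.5774      0.1685
  solve Keq expr → x = -0.008333; check Q = 1.8620e+05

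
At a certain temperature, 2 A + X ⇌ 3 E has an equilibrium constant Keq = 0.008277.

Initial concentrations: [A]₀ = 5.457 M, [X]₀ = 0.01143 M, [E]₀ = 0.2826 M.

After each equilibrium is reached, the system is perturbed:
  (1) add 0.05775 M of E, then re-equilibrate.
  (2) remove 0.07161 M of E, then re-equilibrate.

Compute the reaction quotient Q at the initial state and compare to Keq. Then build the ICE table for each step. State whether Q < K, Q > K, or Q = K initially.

Q₀ = 0.06631 vs Keq = 0.008277 ⇒ Q>K, reverse
Step 1:
                   A          X          E
  init         5.457    0.01143     0.2826
  Δ          0.04939    0.02469   -0.07408
  eq           5.506    0.03612     0.2085
  solve Keq expr → x = -0.02469; check Q = 0.008277
Then add 0.05775 M of E.
Step 2:
                   A          X          E
  init         5.506    0.03612     0.2663
  Δ          0.02407    0.01204   -0.03611
  eq            5.53    0.04816     0.2302
  solve Keq expr → x = -0.01204; check Q = 0.008277
Then remove 0.07161 M of E.
Step 3:
                   A          X          E
  init          5.53    0.04816     0.1585
  Δ         -0.02959   -0.01479    0.04438
  eq           5.501    0.03337     0.2029
  solve Keq expr → x = 0.01479; check Q = 0.008277

Q₀ = 0.06631; Q > K (proceeds reverse)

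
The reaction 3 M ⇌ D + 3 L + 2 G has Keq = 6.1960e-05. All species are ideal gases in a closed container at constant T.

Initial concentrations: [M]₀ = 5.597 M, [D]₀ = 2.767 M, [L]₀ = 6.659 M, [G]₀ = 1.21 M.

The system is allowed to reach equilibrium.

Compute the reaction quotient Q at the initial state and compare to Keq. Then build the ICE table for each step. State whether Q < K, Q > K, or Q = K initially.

Q₀ = 6.822; Q > K (proceeds reverse)

Q₀ = 6.822 vs Keq = 6.1960e-05 ⇒ Q>K, reverse
Step 1:
                   M          D          L          G
  I            5.597      2.767      6.659       1.21
  C              1.8       -0.6       -1.8       -1.2
  E            7.397      2.167      4.859    0.01004
  solve Keq expr → x = -0.6; check Q = 6.1960e-05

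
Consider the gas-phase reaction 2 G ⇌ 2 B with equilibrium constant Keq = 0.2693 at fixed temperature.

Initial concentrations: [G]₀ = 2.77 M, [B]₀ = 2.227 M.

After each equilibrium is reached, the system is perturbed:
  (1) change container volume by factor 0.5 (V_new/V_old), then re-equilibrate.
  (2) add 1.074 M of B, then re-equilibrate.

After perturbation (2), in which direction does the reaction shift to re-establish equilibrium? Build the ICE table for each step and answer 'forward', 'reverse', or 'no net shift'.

Direction: reverse

Q₀ = 0.6464 vs Keq = 0.2693 ⇒ Q>K, reverse
Step 1:
                   G          B
  Initial       2.77      2.227
  Change      0.5198    -0.5198
  Equil         3.29      1.707
  solve Keq expr → x = -0.2599; check Q = 0.2693
Then change container volume by factor 0.5 (V_new/V_old).
Step 2:
                   G          B
  Initial       6.58      3.414
  Change           0          0
  Equil         6.58      3.414
  solve Keq expr → x = 0; check Q = 0.2693
Then add 1.074 M of B.
Step 3:
                   G          B
  Initial       6.58      4.488
  Change      0.7071    -0.7071
  Equil        7.287      3.781
  solve Keq expr → x = -0.3535; check Q = 0.2693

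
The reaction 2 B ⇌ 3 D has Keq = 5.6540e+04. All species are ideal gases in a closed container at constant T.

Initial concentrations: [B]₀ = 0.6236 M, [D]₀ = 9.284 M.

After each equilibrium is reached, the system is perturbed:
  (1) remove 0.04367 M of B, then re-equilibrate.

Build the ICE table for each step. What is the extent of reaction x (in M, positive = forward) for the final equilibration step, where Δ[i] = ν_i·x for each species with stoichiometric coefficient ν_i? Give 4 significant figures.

Q₀ = 2058 vs Keq = 5.6540e+04 ⇒ Q<K, forward
Step 1:
                  B         D
  I          0.6236     9.284
  C         -0.4902    0.7353
  E          0.1334     10.02
  solve Keq expr → x = 0.2451; check Q = 5.6540e+04
Then remove 0.04367 M of B.
Step 2:
                  B         D
  I         0.08971     10.02
  C          0.0424   -0.0636
  E          0.1321     9.956
  solve Keq expr → x = -0.0212; check Q = 5.6540e+04

x = -0.0212 M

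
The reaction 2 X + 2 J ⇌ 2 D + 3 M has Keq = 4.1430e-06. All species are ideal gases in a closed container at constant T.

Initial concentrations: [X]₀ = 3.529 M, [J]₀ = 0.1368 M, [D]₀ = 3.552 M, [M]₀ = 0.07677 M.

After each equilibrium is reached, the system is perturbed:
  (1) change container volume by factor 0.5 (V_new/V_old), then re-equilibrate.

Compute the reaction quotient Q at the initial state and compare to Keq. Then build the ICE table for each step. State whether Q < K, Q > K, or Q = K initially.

Q₀ = 0.02449; Q > K (proceeds reverse)

Q₀ = 0.02449 vs Keq = 4.1430e-06 ⇒ Q>K, reverse
Step 1:
                   X          J          D          M
  Initial      3.529     0.1368      3.552    0.07677
  Change     0.04766    0.04766   -0.04766   -0.07149
  Equil        3.577     0.1845      3.504   0.005276
  solve Keq expr → x = -0.02383; check Q = 4.1430e-06
Then change container volume by factor 0.5 (V_new/V_old).
Step 2:
                   X          J          D          M
  Initial      7.153     0.3689      7.009    0.01055
  Change    0.001435   0.001435  -0.001435  -0.002153
  Equil        7.155     0.3704      7.007   0.008399
  solve Keq expr → x = -7.1761e-04; check Q = 4.1430e-06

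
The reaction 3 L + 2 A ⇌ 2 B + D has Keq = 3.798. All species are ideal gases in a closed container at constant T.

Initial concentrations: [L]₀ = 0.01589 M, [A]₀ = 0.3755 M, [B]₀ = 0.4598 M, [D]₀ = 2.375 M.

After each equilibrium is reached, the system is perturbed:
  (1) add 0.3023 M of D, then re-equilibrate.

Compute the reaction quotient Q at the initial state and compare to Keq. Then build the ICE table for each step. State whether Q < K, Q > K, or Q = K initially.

Q₀ = 8.8759e+05 vs Keq = 3.798 ⇒ Q>K, reverse
Step 1:
                   L          A          B          D
  init       0.01589     0.3755     0.4598      2.375
  Δ           0.3817     0.2545    -0.2545    -0.1272
  eq          0.3976       0.63     0.2053      2.248
  solve Keq expr → x = -0.1272; check Q = 3.798
Then add 0.3023 M of D.
Step 2:
                   L          A          B          D
  init        0.3976       0.63     0.2053       2.55
  Δ         0.007747   0.005165  -0.005165  -0.002582
  eq          0.4054     0.6351     0.2002      2.547
  solve Keq expr → x = -0.002582; check Q = 3.798

Q₀ = 8.8759e+05; Q > K (proceeds reverse)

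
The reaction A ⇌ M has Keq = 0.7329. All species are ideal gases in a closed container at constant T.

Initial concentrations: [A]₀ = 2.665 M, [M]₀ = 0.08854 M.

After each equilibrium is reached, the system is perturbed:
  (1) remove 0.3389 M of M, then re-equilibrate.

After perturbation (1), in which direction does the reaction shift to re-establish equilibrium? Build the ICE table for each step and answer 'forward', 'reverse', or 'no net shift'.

Q₀ = 0.03322 vs Keq = 0.7329 ⇒ Q<K, forward
Step 1:
                    A           M
  init          2.665     0.08854
  Δ            -1.076       1.076
  eq            1.589       1.165
  solve Keq expr → x = 1.076; check Q = 0.7329
Then remove 0.3389 M of M.
Step 2:
                    A           M
  init          1.589      0.8257
  Δ           -0.1956      0.1956
  eq            1.393       1.021
  solve Keq expr → x = 0.1956; check Q = 0.7329

Direction: forward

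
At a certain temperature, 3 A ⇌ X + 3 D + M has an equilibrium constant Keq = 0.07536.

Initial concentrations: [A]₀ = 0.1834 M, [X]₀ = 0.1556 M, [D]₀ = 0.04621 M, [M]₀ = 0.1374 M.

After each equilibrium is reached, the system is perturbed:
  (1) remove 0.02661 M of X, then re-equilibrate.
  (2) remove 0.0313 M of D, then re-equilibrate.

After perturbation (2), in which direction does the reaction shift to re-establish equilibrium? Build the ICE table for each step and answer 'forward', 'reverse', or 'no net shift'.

Direction: forward

Q₀ = 3.4198e-04 vs Keq = 0.07536 ⇒ Q<K, forward
Step 1:
                  A         X         D         M
  I          0.1834    0.1556   0.04621    0.1374
  C        -0.08573   0.02858   0.08573   0.02858
  E         0.09767    0.1842    0.1319     0.166
  solve Keq expr → x = 0.02858; check Q = 0.07536
Then remove 0.02661 M of X.
Step 2:
                  A         X         D         M
  I         0.09767    0.1576    0.1319     0.166
  C       -0.002701 9.0041e-04  0.002701 9.0041e-04
  E         0.09497    0.1585    0.1346    0.1669
  solve Keq expr → x = 9.0041e-04; check Q = 0.07536
Then remove 0.0313 M of D.
Step 3:
                  A         X         D         M
  I         0.09497    0.1585    0.1033    0.1669
  C        -0.01216  0.004052   0.01216  0.004052
  E         0.08281    0.1625    0.1155    0.1709
  solve Keq expr → x = 0.004052; check Q = 0.07536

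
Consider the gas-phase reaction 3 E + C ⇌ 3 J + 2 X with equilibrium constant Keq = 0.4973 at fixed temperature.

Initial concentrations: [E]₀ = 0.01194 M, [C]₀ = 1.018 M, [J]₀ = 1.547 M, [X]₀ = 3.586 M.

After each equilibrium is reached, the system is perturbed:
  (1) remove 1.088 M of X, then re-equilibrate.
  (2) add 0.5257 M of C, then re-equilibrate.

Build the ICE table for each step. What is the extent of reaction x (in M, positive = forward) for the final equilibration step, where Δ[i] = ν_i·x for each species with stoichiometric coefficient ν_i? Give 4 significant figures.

x = 0.01214 M

Q₀ = 2.7475e+07 vs Keq = 0.4973 ⇒ Q>K, reverse
Step 1:
                    E           C           J           X
  I           0.01194       1.018       1.547       3.586
  C             1.073      0.3578      -1.073     -0.7156
  E             1.085       1.376      0.4735        2.87
  solve Keq expr → x = -0.3578; check Q = 0.4973
Then remove 1.088 M of X.
Step 2:
                    E           C           J           X
  I             1.085       1.376      0.4735       1.782
  C          -0.09895    -0.03298     0.09895     0.06597
  E            0.9864       1.343      0.5725       1.848
  solve Keq expr → x = 0.03298; check Q = 0.4973
Then add 0.5257 M of C.
Step 3:
                    E           C           J           X
  I            0.9864       1.869      0.5725       1.848
  C          -0.03641    -0.01214     0.03641     0.02427
  E              0.95       1.856      0.6089       1.873
  solve Keq expr → x = 0.01214; check Q = 0.4973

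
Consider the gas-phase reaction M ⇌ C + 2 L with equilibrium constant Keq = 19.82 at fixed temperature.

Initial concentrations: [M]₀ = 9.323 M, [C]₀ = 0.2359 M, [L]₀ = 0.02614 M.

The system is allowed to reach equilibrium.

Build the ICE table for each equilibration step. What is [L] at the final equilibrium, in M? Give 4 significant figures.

[L]_eq = 6.141 M

Q₀ = 1.7290e-05 vs Keq = 19.82 ⇒ Q<K, forward
Step 1:
                    M           C           L
  I             9.323      0.2359     0.02614
  C            -3.057       3.057       6.115
  E             6.266       3.293       6.141
  solve Keq expr → x = 3.057; check Q = 19.82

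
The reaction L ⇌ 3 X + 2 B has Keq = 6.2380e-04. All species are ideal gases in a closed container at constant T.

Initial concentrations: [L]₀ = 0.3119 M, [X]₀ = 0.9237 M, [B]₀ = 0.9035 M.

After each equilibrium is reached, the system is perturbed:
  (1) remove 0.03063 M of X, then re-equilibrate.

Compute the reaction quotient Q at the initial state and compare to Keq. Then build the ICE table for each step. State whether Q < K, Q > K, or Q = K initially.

Q₀ = 2.063 vs Keq = 6.2380e-04 ⇒ Q>K, reverse
Step 1:
                    L           X           B
  init         0.3119      0.9237      0.9035
  Δ            0.2626     -0.7879     -0.5253
  eq           0.5745      0.1358      0.3782
  solve Keq expr → x = -0.2626; check Q = 6.2380e-04
Then remove 0.03063 M of X.
Step 2:
                    L           X           B
  init         0.5745      0.1052      0.3782
  Δ         -0.008657     0.02597     0.01731
  eq           0.5659      0.1312      0.3956
  solve Keq expr → x = 0.008657; check Q = 6.2380e-04

Q₀ = 2.063; Q > K (proceeds reverse)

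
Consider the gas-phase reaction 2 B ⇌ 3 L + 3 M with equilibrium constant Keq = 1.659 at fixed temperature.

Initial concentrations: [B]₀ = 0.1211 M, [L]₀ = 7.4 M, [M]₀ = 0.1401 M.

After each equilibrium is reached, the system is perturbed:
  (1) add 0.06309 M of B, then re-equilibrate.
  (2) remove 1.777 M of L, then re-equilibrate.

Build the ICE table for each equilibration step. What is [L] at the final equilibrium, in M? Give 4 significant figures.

[L]_eq = 5.562 M

Q₀ = 75.98 vs Keq = 1.659 ⇒ Q>K, reverse
Step 1:
                  B         L         M
  I          0.1211       7.4    0.1401
  C         0.05898  -0.08847  -0.08847
  E          0.1801     7.312   0.05163
  solve Keq expr → x = -0.02949; check Q = 1.659
Then add 0.06309 M of B.
Step 2:
                  B         L         M
  I          0.2432     7.312   0.05163
  C       -0.006787   0.01018   0.01018
  E          0.2364     7.322   0.06181
  solve Keq expr → x = 0.003394; check Q = 1.659
Then remove 1.777 M of L.
Step 3:
                  B         L         M
  I          0.2364     5.545   0.06181
  C         -0.0113   0.01695   0.01695
  E          0.2251     5.562   0.07876
  solve Keq expr → x = 0.005649; check Q = 1.659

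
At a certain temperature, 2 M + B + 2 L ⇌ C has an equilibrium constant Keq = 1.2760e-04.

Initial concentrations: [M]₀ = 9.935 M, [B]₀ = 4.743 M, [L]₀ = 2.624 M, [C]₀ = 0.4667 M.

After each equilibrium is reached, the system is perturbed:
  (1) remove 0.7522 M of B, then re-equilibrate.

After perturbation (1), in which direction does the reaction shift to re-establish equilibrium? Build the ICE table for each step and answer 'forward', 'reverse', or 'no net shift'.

Direction: reverse

Q₀ = 1.4478e-04 vs Keq = 1.2760e-04 ⇒ Q>K, reverse
Step 1:
                  M         B         L         C
  init        9.935     4.743     2.624    0.4667
  Δ         0.05833   0.02917   0.05833  -0.02917
  eq          9.993     4.772     2.682    0.4375
  solve Keq expr → x = -0.02917; check Q = 1.2760e-04
Then remove 0.7522 M of B.
Step 2:
                  M         B         L         C
  init        9.993      4.02     2.682    0.4375
  Δ          0.0761   0.03805    0.0761  -0.03805
  eq          10.07     4.058     2.758    0.3995
  solve Keq expr → x = -0.03805; check Q = 1.2760e-04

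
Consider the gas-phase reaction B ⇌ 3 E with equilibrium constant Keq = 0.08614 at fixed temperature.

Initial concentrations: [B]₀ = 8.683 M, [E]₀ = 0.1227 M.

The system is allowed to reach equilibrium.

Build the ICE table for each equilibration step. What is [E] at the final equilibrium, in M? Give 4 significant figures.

[E]_eq = 0.8986 M

Q₀ = 2.1275e-04 vs Keq = 0.08614 ⇒ Q<K, forward
Step 1:
                   B          E
  Initial      8.683     0.1227
  Change     -0.2586     0.7759
  Equil        8.424     0.8986
  solve Keq expr → x = 0.2586; check Q = 0.08614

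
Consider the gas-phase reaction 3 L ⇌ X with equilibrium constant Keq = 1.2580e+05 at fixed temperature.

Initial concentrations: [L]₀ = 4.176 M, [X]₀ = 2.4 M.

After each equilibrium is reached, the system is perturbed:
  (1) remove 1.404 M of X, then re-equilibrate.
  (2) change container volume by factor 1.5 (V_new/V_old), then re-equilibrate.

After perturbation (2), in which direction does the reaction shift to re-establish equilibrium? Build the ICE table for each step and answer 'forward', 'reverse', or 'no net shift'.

Direction: reverse

Q₀ = 0.03296 vs Keq = 1.2580e+05 ⇒ Q<K, forward
Step 1:
                   L          X
  I            4.176        2.4
  C           -4.145      1.382
  E          0.03109      3.782
  solve Keq expr → x = 1.382; check Q = 1.2580e+05
Then remove 1.404 M of X.
Step 2:
                   L          X
  I          0.03109      2.378
  C        -0.004451   0.001484
  E          0.02664      2.379
  solve Keq expr → x = 0.001484; check Q = 1.2580e+05
Then change container volume by factor 1.5 (V_new/V_old).
Step 3:
                   L          X
  I          0.01776      1.586
  C         0.005504  -0.001835
  E          0.02327      1.584
  solve Keq expr → x = -0.001835; check Q = 1.2580e+05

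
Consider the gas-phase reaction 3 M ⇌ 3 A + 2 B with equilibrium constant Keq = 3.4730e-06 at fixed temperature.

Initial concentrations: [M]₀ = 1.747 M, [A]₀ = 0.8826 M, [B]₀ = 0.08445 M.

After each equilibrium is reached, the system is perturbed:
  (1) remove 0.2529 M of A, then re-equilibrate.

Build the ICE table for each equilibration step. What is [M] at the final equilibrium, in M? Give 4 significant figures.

[M]_eq = 1.855 M

Q₀ = 9.1963e-04 vs Keq = 3.4730e-06 ⇒ Q>K, reverse
Step 1:
                    M           A           B
  Initial       1.747      0.8826     0.08445
  Change       0.1161     -0.1161    -0.07739
  Equil         1.863      0.7665    0.007062
  solve Keq expr → x = -0.03869; check Q = 3.4730e-06
Then remove 0.2529 M of A.
Step 2:
                    M           A           B
  Initial       1.863      0.5136    0.007062
  Change    -0.008145    0.008145     0.00543
  Equil         1.855      0.5218     0.01249
  solve Keq expr → x = 0.002715; check Q = 3.4730e-06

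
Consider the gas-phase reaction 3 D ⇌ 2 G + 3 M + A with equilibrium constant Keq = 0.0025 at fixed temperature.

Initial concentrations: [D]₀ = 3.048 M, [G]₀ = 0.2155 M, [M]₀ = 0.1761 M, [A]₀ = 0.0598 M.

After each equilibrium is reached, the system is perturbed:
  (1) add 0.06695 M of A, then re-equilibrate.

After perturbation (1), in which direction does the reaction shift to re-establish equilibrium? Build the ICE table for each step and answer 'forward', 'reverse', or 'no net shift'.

Q₀ = 5.3559e-07 vs Keq = 0.0025 ⇒ Q<K, forward
Step 1:
                  D         G         M         A
  Initial     3.048    0.2155    0.1761    0.0598
  Change    -0.5738    0.3825    0.5738    0.1913
  Equil       2.474     0.598    0.7499    0.2511
  solve Keq expr → x = 0.1913; check Q = 0.0025
Then add 0.06695 M of A.
Step 2:
                  D         G         M         A
  Initial     2.474     0.598    0.7499     0.318
  Change    0.02746   -0.0183  -0.02746 -0.009152
  Equil       2.502    0.5797    0.7224    0.3089
  solve Keq expr → x = -0.009152; check Q = 0.0025

Direction: reverse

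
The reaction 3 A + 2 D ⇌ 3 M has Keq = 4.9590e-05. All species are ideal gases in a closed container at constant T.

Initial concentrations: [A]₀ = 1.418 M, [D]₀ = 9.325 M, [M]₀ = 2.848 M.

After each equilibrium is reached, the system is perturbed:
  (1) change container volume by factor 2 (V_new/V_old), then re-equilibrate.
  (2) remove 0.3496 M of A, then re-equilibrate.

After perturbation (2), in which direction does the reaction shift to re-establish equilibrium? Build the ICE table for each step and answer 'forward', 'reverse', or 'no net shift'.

Direction: reverse

Q₀ = 0.09317 vs Keq = 4.9590e-05 ⇒ Q>K, reverse
Step 1:
                  A         D         M
  I           1.418     9.325     2.848
  C           2.199     1.466    -2.199
  E           3.617     10.79    0.6489
  solve Keq expr → x = -0.733; check Q = 4.9590e-05
Then change container volume by factor 2 (V_new/V_old).
Step 2:
                  A         D         M
  I           1.809     5.396    0.3245
  C          0.1062   0.07078   -0.1062
  E           1.915     5.466    0.2183
  solve Keq expr → x = -0.03539; check Q = 4.9590e-05
Then remove 0.3496 M of A.
Step 3:
                  A         D         M
  I           1.565     5.466    0.2183
  C         0.03531   0.02354  -0.03531
  E             1.6      5.49     0.183
  solve Keq expr → x = -0.01177; check Q = 4.9590e-05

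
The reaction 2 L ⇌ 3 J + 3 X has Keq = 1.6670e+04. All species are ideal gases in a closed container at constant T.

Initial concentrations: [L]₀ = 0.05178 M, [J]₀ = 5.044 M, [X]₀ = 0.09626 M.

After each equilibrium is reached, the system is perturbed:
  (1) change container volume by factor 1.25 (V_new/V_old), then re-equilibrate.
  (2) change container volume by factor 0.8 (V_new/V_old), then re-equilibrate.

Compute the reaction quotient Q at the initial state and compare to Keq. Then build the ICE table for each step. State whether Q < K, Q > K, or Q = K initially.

Q₀ = 42.69 vs Keq = 1.6670e+04 ⇒ Q<K, forward
Step 1:
                  L         J         X
  I         0.05178     5.044   0.09626
  C        -0.04578   0.06867   0.06867
  E        0.005997     5.113    0.1649
  solve Keq expr → x = 0.02289; check Q = 1.6670e+04
Then change container volume by factor 1.25 (V_new/V_old).
Step 2:
                  L         J         X
  I        0.004798      4.09    0.1319
  C       -0.001638  0.002457  0.002457
  E         0.00316     4.093    0.1344
  solve Keq expr → x = 8.1912e-04; check Q = 1.6670e+04
Then change container volume by factor 0.8 (V_new/V_old).
Step 3:
                  L         J         X
  I         0.00395     5.116     0.168
  C        0.002048 -0.003072 -0.003072
  E        0.005997     5.113    0.1649
  solve Keq expr → x = -0.001024; check Q = 1.6670e+04

Q₀ = 42.69; Q < K (proceeds forward)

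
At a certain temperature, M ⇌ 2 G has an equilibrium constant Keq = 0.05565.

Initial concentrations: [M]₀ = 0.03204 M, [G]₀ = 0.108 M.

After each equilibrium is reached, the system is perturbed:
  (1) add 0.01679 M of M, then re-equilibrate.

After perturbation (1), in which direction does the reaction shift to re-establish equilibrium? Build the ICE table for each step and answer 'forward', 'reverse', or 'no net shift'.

Direction: forward

Q₀ = 0.364 vs Keq = 0.05565 ⇒ Q>K, reverse
Step 1:
                   M          G
  I          0.03204      0.108
  C          0.02567   -0.05133
  E          0.05771    0.05667
  solve Keq expr → x = -0.02567; check Q = 0.05565
Then add 0.01679 M of M.
Step 2:
                   M          G
  I           0.0745    0.05667
  C        -0.003167   0.006335
  E          0.07133      0.063
  solve Keq expr → x = 0.003167; check Q = 0.05565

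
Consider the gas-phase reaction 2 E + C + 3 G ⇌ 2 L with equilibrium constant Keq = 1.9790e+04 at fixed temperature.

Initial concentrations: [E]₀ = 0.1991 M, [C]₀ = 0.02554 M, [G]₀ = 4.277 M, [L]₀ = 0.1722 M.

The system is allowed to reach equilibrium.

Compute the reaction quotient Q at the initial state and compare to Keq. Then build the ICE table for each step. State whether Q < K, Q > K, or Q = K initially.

Q₀ = 0.3744 vs Keq = 1.9790e+04 ⇒ Q<K, forward
Step 1:
                  E         C         G         L
  I          0.1991   0.02554     4.277    0.1722
  C        -0.05108  -0.02554  -0.07662   0.05108
  E           0.148 1.5514e-06       4.2    0.2233
  solve Keq expr → x = 0.02554; check Q = 1.9790e+04

Q₀ = 0.3744; Q < K (proceeds forward)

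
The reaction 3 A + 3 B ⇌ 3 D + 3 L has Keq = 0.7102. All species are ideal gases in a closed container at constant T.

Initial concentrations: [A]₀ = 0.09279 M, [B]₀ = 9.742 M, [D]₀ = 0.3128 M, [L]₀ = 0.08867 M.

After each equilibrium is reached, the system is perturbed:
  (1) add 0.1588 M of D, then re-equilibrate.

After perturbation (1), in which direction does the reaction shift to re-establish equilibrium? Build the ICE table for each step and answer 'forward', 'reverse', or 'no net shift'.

Direction: reverse

Q₀ = 2.8886e-05 vs Keq = 0.7102 ⇒ Q<K, forward
Step 1:
                    A           B           D           L
  I           0.09279       9.742      0.3128     0.08867
  C          -0.08479    -0.08479     0.08479     0.08479
  E          0.008004       9.657      0.3976      0.1735
  solve Keq expr → x = 0.02826; check Q = 0.7102
Then add 0.1588 M of D.
Step 2:
                    A           B           D           L
  I          0.008004       9.657      0.5564      0.1735
  C          0.002945    0.002945   -0.002945   -0.002945
  E           0.01095        9.66      0.5534      0.1705
  solve Keq expr → x = -9.8170e-04; check Q = 0.7102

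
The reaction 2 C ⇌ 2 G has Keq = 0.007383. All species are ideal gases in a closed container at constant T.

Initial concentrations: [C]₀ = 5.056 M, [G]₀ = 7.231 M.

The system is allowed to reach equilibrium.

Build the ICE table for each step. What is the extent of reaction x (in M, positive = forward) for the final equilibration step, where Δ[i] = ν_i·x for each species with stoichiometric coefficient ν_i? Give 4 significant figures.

x = -3.129 M

Q₀ = 2.045 vs Keq = 0.007383 ⇒ Q>K, reverse
Step 1:
                  C         G
  init        5.056     7.231
  Δ           6.259    -6.259
  eq          11.31    0.9722
  solve Keq expr → x = -3.129; check Q = 0.007383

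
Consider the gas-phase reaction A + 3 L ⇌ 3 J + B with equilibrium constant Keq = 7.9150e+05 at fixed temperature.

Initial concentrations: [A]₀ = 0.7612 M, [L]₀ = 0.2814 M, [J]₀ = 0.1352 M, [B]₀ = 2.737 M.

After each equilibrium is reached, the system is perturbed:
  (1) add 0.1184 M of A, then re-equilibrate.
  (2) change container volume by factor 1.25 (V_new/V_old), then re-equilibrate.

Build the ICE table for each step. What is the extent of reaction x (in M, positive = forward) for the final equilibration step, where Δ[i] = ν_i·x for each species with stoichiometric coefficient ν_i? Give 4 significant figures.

x = 0 M

Q₀ = 0.3988 vs Keq = 7.9150e+05 ⇒ Q<K, forward
Step 1:
                  A         L         J         B
  init       0.7612    0.2814    0.1352     2.737
  Δ        -0.09142   -0.2742    0.2742   0.09142
  eq         0.6698  0.007155    0.4094     2.828
  solve Keq expr → x = 0.09142; check Q = 7.9150e+05
Then add 0.1184 M of A.
Step 2:
                  A         L         J         B
  init       0.7882  0.007155    0.4094     2.828
  Δ       -1.2375e-04 -3.7125e-04 3.7125e-04 1.2375e-04
  eq         0.7881  0.006783    0.4098     2.829
  solve Keq expr → x = 1.2375e-04; check Q = 7.9150e+05
Then change container volume by factor 1.25 (V_new/V_old).
Step 3:
                  A         L         J         B
  init       0.6304  0.005427    0.3279     2.263
  Δ               0         0         0         0
  eq         0.6304  0.005427    0.3279     2.263
  solve Keq expr → x = 0; check Q = 7.9150e+05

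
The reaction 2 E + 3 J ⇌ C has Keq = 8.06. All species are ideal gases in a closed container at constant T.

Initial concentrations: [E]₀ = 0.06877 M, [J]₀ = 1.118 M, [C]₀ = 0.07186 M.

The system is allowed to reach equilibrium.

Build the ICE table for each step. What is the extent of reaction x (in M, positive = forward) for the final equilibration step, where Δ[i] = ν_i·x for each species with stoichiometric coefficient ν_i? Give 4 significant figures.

Q₀ = 10.87 vs Keq = 8.06 ⇒ Q>K, reverse
Step 1:
                    E           J           C
  I           0.06877       1.118     0.07186
  C          0.007733      0.0116   -0.003867
  E            0.0765        1.13     0.06799
  solve Keq expr → x = -0.003867; check Q = 8.06

x = -0.003867 M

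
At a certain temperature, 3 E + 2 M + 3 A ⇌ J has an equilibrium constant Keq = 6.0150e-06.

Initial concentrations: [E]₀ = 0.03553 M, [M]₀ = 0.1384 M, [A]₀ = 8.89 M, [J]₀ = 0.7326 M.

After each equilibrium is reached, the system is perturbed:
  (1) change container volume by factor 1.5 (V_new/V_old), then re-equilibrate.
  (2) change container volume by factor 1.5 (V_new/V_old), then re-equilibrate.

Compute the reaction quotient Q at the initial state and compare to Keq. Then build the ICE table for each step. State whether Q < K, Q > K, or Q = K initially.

Q₀ = 1214; Q > K (proceeds reverse)

Q₀ = 1214 vs Keq = 6.0150e-06 ⇒ Q>K, reverse
Step 1:
                   E          M          A          J
  Initial    0.03553     0.1384       8.89     0.7326
  Change       1.886      1.257      1.886    -0.6286
  Equil        1.921      1.396      10.78      0.104
  solve Keq expr → x = -0.6286; check Q = 6.0150e-06
Then change container volume by factor 1.5 (V_new/V_old).
Step 2:
                   E          M          A          J
  Initial      1.281     0.9304      7.184    0.06932
  Change      0.1829     0.1219     0.1829   -0.06097
  Equil        1.464      1.052      7.367   0.008354
  solve Keq expr → x = -0.06097; check Q = 6.0150e-06
Then change container volume by factor 1.5 (V_new/V_old).
Step 3:
                   E          M          A          J
  Initial     0.9759     0.7016      4.911   0.005569
  Change     0.01564    0.01043    0.01564  -0.005214
  Equil       0.9915      0.712      4.927 3.5548e-04
  solve Keq expr → x = -0.005214; check Q = 6.0150e-06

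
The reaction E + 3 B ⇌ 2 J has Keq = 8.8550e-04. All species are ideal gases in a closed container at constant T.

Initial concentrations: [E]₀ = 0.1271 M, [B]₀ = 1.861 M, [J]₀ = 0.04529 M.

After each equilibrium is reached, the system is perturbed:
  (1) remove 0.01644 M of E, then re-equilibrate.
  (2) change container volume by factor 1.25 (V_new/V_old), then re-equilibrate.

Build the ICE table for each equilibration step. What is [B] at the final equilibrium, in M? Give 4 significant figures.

Q₀ = 0.002504 vs Keq = 8.8550e-04 ⇒ Q>K, reverse
Step 1:
                    E           B           J
  Initial      0.1271       1.861     0.04529
  Change     0.008453     0.02536    -0.01691
  Equil        0.1356       1.886     0.02838
  solve Keq expr → x = -0.008453; check Q = 8.8550e-04
Then remove 0.01644 M of E.
Step 2:
                    E           B           J
  Initial      0.1191       1.886     0.02838
  Change   8.1688e-04    0.002451   -0.001634
  Equil        0.1199       1.889     0.02675
  solve Keq expr → x = -8.1688e-04; check Q = 8.8550e-04
Then change container volume by factor 1.25 (V_new/V_old).
Step 3:
                    E           B           J
  Initial     0.09594       1.511      0.0214
  Change        0.002    0.005999      -0.004
  Equil       0.09794       1.517      0.0174
  solve Keq expr → x = -0.002; check Q = 8.8550e-04

[B]_eq = 1.517 M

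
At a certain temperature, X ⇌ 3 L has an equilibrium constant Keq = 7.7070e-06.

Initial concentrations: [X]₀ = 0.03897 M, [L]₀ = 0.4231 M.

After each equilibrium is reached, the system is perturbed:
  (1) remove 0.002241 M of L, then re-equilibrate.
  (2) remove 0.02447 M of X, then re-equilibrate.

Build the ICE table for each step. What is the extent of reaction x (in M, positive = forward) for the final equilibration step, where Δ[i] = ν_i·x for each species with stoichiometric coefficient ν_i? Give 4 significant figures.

Q₀ = 1.944 vs Keq = 7.7070e-06 ⇒ Q>K, reverse
Step 1:
                  X         L
  init      0.03897    0.4231
  Δ          0.1373    -0.412
  eq         0.1763   0.01108
  solve Keq expr → x = -0.1373; check Q = 7.7070e-06
Then remove 0.002241 M of L.
Step 2:
                  X         L
  init       0.1763  0.008835
  Δ       -7.4181e-04  0.002225
  eq         0.1756   0.01106
  solve Keq expr → x = 7.4181e-04; check Q = 7.7070e-06
Then remove 0.02447 M of X.
Step 3:
                  X         L
  init       0.1511   0.01106
  Δ       1.7854e-04 -5.3563e-04
  eq         0.1513   0.01052
  solve Keq expr → x = -1.7854e-04; check Q = 7.7070e-06

x = -1.7854e-04 M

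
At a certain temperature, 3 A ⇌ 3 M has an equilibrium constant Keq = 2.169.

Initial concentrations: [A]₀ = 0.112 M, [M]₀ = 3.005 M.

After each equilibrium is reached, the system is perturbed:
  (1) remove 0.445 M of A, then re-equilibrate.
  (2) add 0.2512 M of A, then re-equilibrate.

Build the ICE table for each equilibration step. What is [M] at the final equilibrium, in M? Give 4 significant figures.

Q₀ = 1.9314e+04 vs Keq = 2.169 ⇒ Q>K, reverse
Step 1:
                   A          M
  I            0.112      3.005
  C            1.246     -1.246
  E            1.358      1.759
  solve Keq expr → x = -0.4155; check Q = 2.169
Then remove 0.445 M of A.
Step 2:
                   A          M
  I           0.9135      1.759
  C           0.2511    -0.2511
  E            1.165      1.507
  solve Keq expr → x = -0.08368; check Q = 2.169
Then add 0.2512 M of A.
Step 3:
                   A          M
  I            1.416      1.507
  C          -0.1417     0.1417
  E            1.274      1.649
  solve Keq expr → x = 0.04724; check Q = 2.169

[M]_eq = 1.649 M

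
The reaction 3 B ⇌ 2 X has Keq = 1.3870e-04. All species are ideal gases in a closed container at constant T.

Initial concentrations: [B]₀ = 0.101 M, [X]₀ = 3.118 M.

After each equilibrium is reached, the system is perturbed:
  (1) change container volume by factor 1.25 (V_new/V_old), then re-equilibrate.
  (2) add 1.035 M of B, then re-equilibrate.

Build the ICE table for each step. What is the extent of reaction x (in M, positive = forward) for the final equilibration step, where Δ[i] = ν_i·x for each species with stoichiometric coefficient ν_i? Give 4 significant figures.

Q₀ = 9436 vs Keq = 1.3870e-04 ⇒ Q>K, reverse
Step 1:
                    B           X
  Initial       0.101       3.118
  Change        4.503      -3.002
  Equil         4.604      0.1163
  solve Keq expr → x = -1.501; check Q = 1.3870e-04
Then change container volume by factor 1.25 (V_new/V_old).
Step 2:
                    B           X
  Initial       3.683     0.09306
  Change      0.01402   -0.009349
  Equil         3.697     0.08371
  solve Keq expr → x = -0.004674; check Q = 1.3870e-04
Then add 1.035 M of B.
Step 3:
                    B           X
  Initial       4.732     0.08371
  Change     -0.05321     0.03547
  Equil         4.679      0.1192
  solve Keq expr → x = 0.01774; check Q = 1.3870e-04

x = 0.01774 M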